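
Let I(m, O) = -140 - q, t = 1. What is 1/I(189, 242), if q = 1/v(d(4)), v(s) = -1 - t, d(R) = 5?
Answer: -2/279 ≈ -0.0071685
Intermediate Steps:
v(s) = -2 (v(s) = -1 - 1*1 = -1 - 1 = -2)
q = -½ (q = 1/(-2) = -½ ≈ -0.50000)
I(m, O) = -279/2 (I(m, O) = -140 - 1*(-½) = -140 + ½ = -279/2)
1/I(189, 242) = 1/(-279/2) = -2/279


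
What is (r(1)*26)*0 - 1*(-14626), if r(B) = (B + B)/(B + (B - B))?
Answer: 14626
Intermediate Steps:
r(B) = 2 (r(B) = (2*B)/(B + 0) = (2*B)/B = 2)
(r(1)*26)*0 - 1*(-14626) = (2*26)*0 - 1*(-14626) = 52*0 + 14626 = 0 + 14626 = 14626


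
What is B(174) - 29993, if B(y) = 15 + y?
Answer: -29804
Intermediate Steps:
B(174) - 29993 = (15 + 174) - 29993 = 189 - 29993 = -29804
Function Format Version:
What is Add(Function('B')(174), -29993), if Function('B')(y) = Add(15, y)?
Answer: -29804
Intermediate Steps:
Add(Function('B')(174), -29993) = Add(Add(15, 174), -29993) = Add(189, -29993) = -29804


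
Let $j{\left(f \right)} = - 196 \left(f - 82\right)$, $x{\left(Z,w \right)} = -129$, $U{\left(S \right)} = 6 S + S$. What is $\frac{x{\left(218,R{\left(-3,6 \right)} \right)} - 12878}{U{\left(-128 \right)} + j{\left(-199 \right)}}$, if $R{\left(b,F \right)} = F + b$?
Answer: $- \frac{13007}{54180} \approx -0.24007$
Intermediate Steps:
$U{\left(S \right)} = 7 S$
$j{\left(f \right)} = 16072 - 196 f$ ($j{\left(f \right)} = - 196 \left(-82 + f\right) = 16072 - 196 f$)
$\frac{x{\left(218,R{\left(-3,6 \right)} \right)} - 12878}{U{\left(-128 \right)} + j{\left(-199 \right)}} = \frac{-129 - 12878}{7 \left(-128\right) + \left(16072 - -39004\right)} = - \frac{13007}{-896 + \left(16072 + 39004\right)} = - \frac{13007}{-896 + 55076} = - \frac{13007}{54180}$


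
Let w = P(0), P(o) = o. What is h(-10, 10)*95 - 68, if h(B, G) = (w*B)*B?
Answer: -68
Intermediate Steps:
w = 0
h(B, G) = 0 (h(B, G) = (0*B)*B = 0*B = 0)
h(-10, 10)*95 - 68 = 0*95 - 68 = 0 - 68 = -68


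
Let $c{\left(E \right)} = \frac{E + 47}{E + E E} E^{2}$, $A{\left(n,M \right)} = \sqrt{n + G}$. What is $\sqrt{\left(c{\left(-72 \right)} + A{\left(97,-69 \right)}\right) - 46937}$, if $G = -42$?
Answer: $\frac{\sqrt{-236737217 + 5041 \sqrt{55}}}{71} \approx 216.69 i$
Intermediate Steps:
$A{\left(n,M \right)} = \sqrt{-42 + n}$ ($A{\left(n,M \right)} = \sqrt{n - 42} = \sqrt{-42 + n}$)
$c{\left(E \right)} = \frac{E^{2} \left(47 + E\right)}{E + E^{2}}$ ($c{\left(E \right)} = \frac{47 + E}{E + E^{2}} E^{2} = \frac{E^{2} \left(47 + E\right)}{E + E^{2}}$)
$\sqrt{\left(c{\left(-72 \right)} + A{\left(97,-69 \right)}\right) - 46937} = \sqrt{\left(- \frac{72 \left(47 - 72\right)}{1 - 72} + \sqrt{-42 + 97}\right) - 46937} = \sqrt{\left(\left(-72\right) \frac{1}{-71} \left(-25\right) + \sqrt{55}\right) - 46937} = \sqrt{\left(\left(-72\right) \left(- \frac{1}{71}\right) \left(-25\right) + \sqrt{55}\right) - 46937} = \sqrt{\left(- \frac{1800}{71} + \sqrt{55}\right) - 46937} = \sqrt{- \frac{3334327}{71} + \sqrt{55}}$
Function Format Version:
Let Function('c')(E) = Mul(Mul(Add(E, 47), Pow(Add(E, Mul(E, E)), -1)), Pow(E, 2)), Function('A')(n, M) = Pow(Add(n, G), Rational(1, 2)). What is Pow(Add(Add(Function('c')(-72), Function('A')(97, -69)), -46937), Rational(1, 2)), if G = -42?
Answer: Mul(Rational(1, 71), Pow(Add(-236737217, Mul(5041, Pow(55, Rational(1, 2)))), Rational(1, 2))) ≈ Mul(216.69, I)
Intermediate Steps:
Function('A')(n, M) = Pow(Add(-42, n), Rational(1, 2)) (Function('A')(n, M) = Pow(Add(n, -42), Rational(1, 2)) = Pow(Add(-42, n), Rational(1, 2)))
Function('c')(E) = Mul(Pow(E, 2), Pow(Add(E, Pow(E, 2)), -1), Add(47, E)) (Function('c')(E) = Mul(Mul(Add(47, E), Pow(Add(E, Pow(E, 2)), -1)), Pow(E, 2)) = Mul(Mul(Pow(Add(E, Pow(E, 2)), -1), Add(47, E)), Pow(E, 2)) = Mul(Pow(E, 2), Pow(Add(E, Pow(E, 2)), -1), Add(47, E)))
Pow(Add(Add(Function('c')(-72), Function('A')(97, -69)), -46937), Rational(1, 2)) = Pow(Add(Add(Mul(-72, Pow(Add(1, -72), -1), Add(47, -72)), Pow(Add(-42, 97), Rational(1, 2))), -46937), Rational(1, 2)) = Pow(Add(Add(Mul(-72, Pow(-71, -1), -25), Pow(55, Rational(1, 2))), -46937), Rational(1, 2)) = Pow(Add(Add(Mul(-72, Rational(-1, 71), -25), Pow(55, Rational(1, 2))), -46937), Rational(1, 2)) = Pow(Add(Add(Rational(-1800, 71), Pow(55, Rational(1, 2))), -46937), Rational(1, 2)) = Pow(Add(Rational(-3334327, 71), Pow(55, Rational(1, 2))), Rational(1, 2))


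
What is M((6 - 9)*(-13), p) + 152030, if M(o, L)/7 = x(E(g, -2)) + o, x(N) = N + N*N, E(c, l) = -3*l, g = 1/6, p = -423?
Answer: 152597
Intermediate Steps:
g = 1/6 ≈ 0.16667
x(N) = N + N**2
M(o, L) = 294 + 7*o (M(o, L) = 7*((-3*(-2))*(1 - 3*(-2)) + o) = 7*(6*(1 + 6) + o) = 7*(6*7 + o) = 7*(42 + o) = 294 + 7*o)
M((6 - 9)*(-13), p) + 152030 = (294 + 7*((6 - 9)*(-13))) + 152030 = (294 + 7*(-3*(-13))) + 152030 = (294 + 7*39) + 152030 = (294 + 273) + 152030 = 567 + 152030 = 152597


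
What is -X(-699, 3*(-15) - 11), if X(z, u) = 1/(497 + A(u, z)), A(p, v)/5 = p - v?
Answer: -1/3712 ≈ -0.00026940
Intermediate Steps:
A(p, v) = -5*v + 5*p (A(p, v) = 5*(p - v) = -5*v + 5*p)
X(z, u) = 1/(497 - 5*z + 5*u) (X(z, u) = 1/(497 + (-5*z + 5*u)) = 1/(497 - 5*z + 5*u))
-X(-699, 3*(-15) - 11) = -1/(497 - 5*(-699) + 5*(3*(-15) - 11)) = -1/(497 + 3495 + 5*(-45 - 11)) = -1/(497 + 3495 + 5*(-56)) = -1/(497 + 3495 - 280) = -1/3712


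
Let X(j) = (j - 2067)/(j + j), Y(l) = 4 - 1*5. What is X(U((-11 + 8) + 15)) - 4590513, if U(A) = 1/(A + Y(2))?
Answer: -4601881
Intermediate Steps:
Y(l) = -1 (Y(l) = 4 - 5 = -1)
U(A) = 1/(-1 + A) (U(A) = 1/(A - 1) = 1/(-1 + A))
X(j) = (-2067 + j)/(2*j) (X(j) = (-2067 + j)/((2*j)) = (-2067 + j)*(1/(2*j)) = (-2067 + j)/(2*j))
X(U((-11 + 8) + 15)) - 4590513 = (-2067 + 1/(-1 + ((-11 + 8) + 15)))/(2*(1/(-1 + ((-11 + 8) + 15)))) - 4590513 = (-2067 + 1/(-1 + (-3 + 15)))/(2*(1/(-1 + (-3 + 15)))) - 4590513 = (-2067 + 1/(-1 + 12))/(2*(1/(-1 + 12))) - 4590513 = (-2067 + 1/11)/(2*(1/11)) - 4590513 = (1/2)*11*(-22736/11) - 4590513 = -11368 - 4590513 = -4601881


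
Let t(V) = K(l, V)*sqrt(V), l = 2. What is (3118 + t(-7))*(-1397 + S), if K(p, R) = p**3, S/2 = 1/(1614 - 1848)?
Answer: -509637100/117 - 1307600*I*sqrt(7)/117 ≈ -4.3559e+6 - 29569.0*I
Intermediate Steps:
S = -1/117 (S = 2/(1614 - 1848) = 2/(-234) = 2*(-1/234) = -1/117 ≈ -0.0085470)
t(V) = 8*sqrt(V) (t(V) = 2**3*sqrt(V) = 8*sqrt(V))
(3118 + t(-7))*(-1397 + S) = (3118 + 8*sqrt(-7))*(-1397 - 1/117) = (3118 + 8*(I*sqrt(7)))*(-163450/117) = (3118 + 8*I*sqrt(7))*(-163450/117) = -509637100/117 - 1307600*I*sqrt(7)/117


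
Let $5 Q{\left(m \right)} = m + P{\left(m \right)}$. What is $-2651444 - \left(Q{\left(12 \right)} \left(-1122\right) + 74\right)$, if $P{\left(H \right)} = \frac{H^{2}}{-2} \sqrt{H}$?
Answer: $- \frac{13244126}{5} - \frac{161568 \sqrt{3}}{5} \approx -2.7048 \cdot 10^{6}$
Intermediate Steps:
$P{\left(H \right)} = - \frac{H^{\frac{5}{2}}}{2}$ ($P{\left(H \right)} = H^{2} \left(- \frac{1}{2}\right) \sqrt{H} = - \frac{H^{2}}{2} \sqrt{H} = - \frac{H^{\frac{5}{2}}}{2}$)
$Q{\left(m \right)} = - \frac{m^{\frac{5}{2}}}{10} + \frac{m}{5}$ ($Q{\left(m \right)} = \frac{m - \frac{m^{\frac{5}{2}}}{2}}{5} = - \frac{m^{\frac{5}{2}}}{10} + \frac{m}{5}$)
$-2651444 - \left(Q{\left(12 \right)} \left(-1122\right) + 74\right) = -2651444 - \left(\left(- \frac{12^{\frac{5}{2}}}{10} + \frac{1}{5} \cdot 12\right) \left(-1122\right) + 74\right) = -2651444 - \left(\left(- \frac{288 \sqrt{3}}{10} + \frac{12}{5}\right) \left(-1122\right) + 74\right) = -2651444 - \left(\left(- \frac{144 \sqrt{3}}{5} + \frac{12}{5}\right) \left(-1122\right) + 74\right) = -2651444 - \left(\left(\frac{12}{5} - \frac{144 \sqrt{3}}{5}\right) \left(-1122\right) + 74\right) = -2651444 - \left(\left(- \frac{13464}{5} + \frac{161568 \sqrt{3}}{5}\right) + 74\right) = -2651444 - \left(- \frac{13094}{5} + \frac{161568 \sqrt{3}}{5}\right) = -2651444 + \left(\frac{13094}{5} - \frac{161568 \sqrt{3}}{5}\right) = - \frac{13244126}{5} - \frac{161568 \sqrt{3}}{5}$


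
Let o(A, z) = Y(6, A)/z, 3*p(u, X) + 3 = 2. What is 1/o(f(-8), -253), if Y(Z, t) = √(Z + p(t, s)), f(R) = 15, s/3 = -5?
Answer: -253*√51/17 ≈ -106.28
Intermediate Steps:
s = -15 (s = 3*(-5) = -15)
p(u, X) = -⅓ (p(u, X) = -1 + (⅓)*2 = -1 + ⅔ = -⅓)
Y(Z, t) = √(-⅓ + Z) (Y(Z, t) = √(Z - ⅓) = √(-⅓ + Z))
o(A, z) = √51/(3*z) (o(A, z) = (√(-3 + 9*6)/3)/z = (√(-3 + 54)/3)/z = (√51/3)/z = √51/(3*z))
1/o(f(-8), -253) = 1/((⅓)*√51/(-253)) = 1/((⅓)*√51*(-1/253)) = 1/(-√51/759) = -253*√51/17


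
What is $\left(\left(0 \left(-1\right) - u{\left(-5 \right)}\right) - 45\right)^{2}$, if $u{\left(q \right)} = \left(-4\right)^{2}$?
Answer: $3721$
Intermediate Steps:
$u{\left(q \right)} = 16$
$\left(\left(0 \left(-1\right) - u{\left(-5 \right)}\right) - 45\right)^{2} = \left(\left(0 \left(-1\right) - 16\right) - 45\right)^{2} = \left(\left(0 - 16\right) - 45\right)^{2} = \left(-16 - 45\right)^{2} = \left(-61\right)^{2} = 3721$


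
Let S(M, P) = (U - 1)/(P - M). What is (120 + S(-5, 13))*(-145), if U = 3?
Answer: -156745/9 ≈ -17416.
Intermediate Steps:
S(M, P) = 2/(P - M) (S(M, P) = (3 - 1)/(P - M) = 2/(P - M))
(120 + S(-5, 13))*(-145) = (120 - 2/(-5 - 1*13))*(-145) = (120 - 2/(-5 - 13))*(-145) = (120 - 2/(-18))*(-145) = (120 - 2*(-1/18))*(-145) = (120 + ⅑)*(-145) = (1081/9)*(-145) = -156745/9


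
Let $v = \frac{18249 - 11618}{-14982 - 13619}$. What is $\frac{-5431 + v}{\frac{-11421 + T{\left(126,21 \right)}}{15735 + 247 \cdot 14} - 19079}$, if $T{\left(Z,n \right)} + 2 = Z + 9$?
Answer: $\frac{58459116466}{205363331285} \approx 0.28466$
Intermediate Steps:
$T{\left(Z,n \right)} = 7 + Z$ ($T{\left(Z,n \right)} = -2 + \left(Z + 9\right) = -2 + \left(9 + Z\right) = 7 + Z$)
$v = - \frac{6631}{28601}$ ($v = \frac{6631}{-28601} = 6631 \left(- \frac{1}{28601}\right) = - \frac{6631}{28601} \approx -0.23185$)
$\frac{-5431 + v}{\frac{-11421 + T{\left(126,21 \right)}}{15735 + 247 \cdot 14} - 19079} = \frac{-5431 - \frac{6631}{28601}}{\frac{-11421 + \left(7 + 126\right)}{15735 + 247 \cdot 14} - 19079} = - \frac{155338662}{28601 \left(\frac{-11421 + 133}{15735 + 3458} - 19079\right)} = - \frac{155338662}{28601 \left(- \frac{11288}{19193} - 19079\right)} = - \frac{155338662}{28601 \left(\left(-11288\right) \frac{1}{19193} - 19079\right)} = - \frac{155338662}{28601 \left(- \frac{664}{1129} - 19079\right)} = - \frac{155338662}{28601 \left(- \frac{21540855}{1129}\right)} = \left(- \frac{155338662}{28601}\right) \left(- \frac{1129}{21540855}\right) = \frac{58459116466}{205363331285}$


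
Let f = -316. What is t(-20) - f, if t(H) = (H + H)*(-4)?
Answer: 476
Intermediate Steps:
t(H) = -8*H (t(H) = (2*H)*(-4) = -8*H)
t(-20) - f = -8*(-20) - 1*(-316) = 160 + 316 = 476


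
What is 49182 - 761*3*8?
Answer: 30918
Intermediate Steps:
49182 - 761*3*8 = 49182 - 761*24 = 49182 - 1*18264 = 49182 - 18264 = 30918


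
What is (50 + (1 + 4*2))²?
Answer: 3481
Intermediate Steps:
(50 + (1 + 4*2))² = (50 + (1 + 8))² = (50 + 9)² = 59² = 3481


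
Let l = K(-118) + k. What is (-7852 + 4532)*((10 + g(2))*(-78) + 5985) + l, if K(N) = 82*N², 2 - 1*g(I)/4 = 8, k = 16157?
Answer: -22337715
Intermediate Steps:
g(I) = -24 (g(I) = 8 - 4*8 = 8 - 32 = -24)
l = 1157925 (l = 82*(-118)² + 16157 = 82*13924 + 16157 = 1141768 + 16157 = 1157925)
(-7852 + 4532)*((10 + g(2))*(-78) + 5985) + l = (-7852 + 4532)*((10 - 24)*(-78) + 5985) + 1157925 = -3320*(-14*(-78) + 5985) + 1157925 = -3320*(1092 + 5985) + 1157925 = -3320*7077 + 1157925 = -23495640 + 1157925 = -22337715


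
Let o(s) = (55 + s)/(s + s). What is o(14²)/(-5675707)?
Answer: -251/2224877144 ≈ -1.1282e-7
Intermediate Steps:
o(s) = (55 + s)/(2*s) (o(s) = (55 + s)/((2*s)) = (55 + s)*(1/(2*s)) = (55 + s)/(2*s))
o(14²)/(-5675707) = ((55 + 14²)/(2*(14²)))/(-5675707) = ((½)*(55 + 196)/196)*(-1/5675707) = ((½)*(1/196)*251)*(-1/5675707) = (251/392)*(-1/5675707) = -251/2224877144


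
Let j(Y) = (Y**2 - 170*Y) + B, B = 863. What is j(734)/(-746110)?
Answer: -414839/746110 ≈ -0.55600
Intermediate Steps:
j(Y) = 863 + Y**2 - 170*Y (j(Y) = (Y**2 - 170*Y) + 863 = 863 + Y**2 - 170*Y)
j(734)/(-746110) = (863 + 734**2 - 170*734)/(-746110) = (863 + 538756 - 124780)*(-1/746110) = 414839*(-1/746110) = -414839/746110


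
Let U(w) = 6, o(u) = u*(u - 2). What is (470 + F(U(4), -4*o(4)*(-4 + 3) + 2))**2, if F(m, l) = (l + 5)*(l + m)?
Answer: 4120900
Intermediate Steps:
o(u) = u*(-2 + u)
F(m, l) = (5 + l)*(l + m)
(470 + F(U(4), -4*o(4)*(-4 + 3) + 2))**2 = (470 + ((-4*4*(-2 + 4)*(-4 + 3) + 2)**2 + 5*(-4*4*(-2 + 4)*(-4 + 3) + 2) + 5*6 + (-4*4*(-2 + 4)*(-4 + 3) + 2)*6))**2 = (470 + ((-4*4*2*(-1) + 2)**2 + 5*(-4*4*2*(-1) + 2) + 30 + (-4*4*2*(-1) + 2)*6))**2 = (470 + ((-32*(-1) + 2)**2 + 5*(-32*(-1) + 2) + 30 + (-32*(-1) + 2)*6))**2 = (470 + ((-4*(-8) + 2)**2 + 5*(-4*(-8) + 2) + 30 + (-4*(-8) + 2)*6))**2 = (470 + ((32 + 2)**2 + 5*(32 + 2) + 30 + (32 + 2)*6))**2 = (470 + (34**2 + 5*34 + 30 + 34*6))**2 = (470 + (1156 + 170 + 30 + 204))**2 = (470 + 1560)**2 = 2030**2 = 4120900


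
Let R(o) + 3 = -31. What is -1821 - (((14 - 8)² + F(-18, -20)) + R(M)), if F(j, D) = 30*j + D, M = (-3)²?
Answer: -1263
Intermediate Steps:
M = 9
F(j, D) = D + 30*j
R(o) = -34 (R(o) = -3 - 31 = -34)
-1821 - (((14 - 8)² + F(-18, -20)) + R(M)) = -1821 - (((14 - 8)² + (-20 + 30*(-18))) - 34) = -1821 - ((6² + (-20 - 540)) - 34) = -1821 - ((36 - 560) - 34) = -1821 - (-524 - 34) = -1821 - 1*(-558) = -1821 + 558 = -1263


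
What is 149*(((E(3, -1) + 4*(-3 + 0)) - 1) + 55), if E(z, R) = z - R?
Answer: 6854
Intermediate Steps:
149*(((E(3, -1) + 4*(-3 + 0)) - 1) + 55) = 149*((((3 - 1*(-1)) + 4*(-3 + 0)) - 1) + 55) = 149*((((3 + 1) + 4*(-3)) - 1) + 55) = 149*(((4 - 12) - 1) + 55) = 149*((-8 - 1) + 55) = 149*(-9 + 55) = 149*46 = 6854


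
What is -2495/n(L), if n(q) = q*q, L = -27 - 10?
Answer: -2495/1369 ≈ -1.8225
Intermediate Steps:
L = -37
n(q) = q**2
-2495/n(L) = -2495/((-37)**2) = -2495/1369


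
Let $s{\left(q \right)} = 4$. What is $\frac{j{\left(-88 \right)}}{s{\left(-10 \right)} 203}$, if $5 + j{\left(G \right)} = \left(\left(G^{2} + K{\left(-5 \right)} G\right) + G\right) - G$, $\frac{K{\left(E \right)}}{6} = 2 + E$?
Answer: $\frac{9323}{812} \approx 11.482$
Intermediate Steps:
$K{\left(E \right)} = 12 + 6 E$ ($K{\left(E \right)} = 6 \left(2 + E\right) = 12 + 6 E$)
$j{\left(G \right)} = -5 + G^{2} - 18 G$ ($j{\left(G \right)} = -5 - \left(- G^{2} - \left(12 + 6 \left(-5\right)\right) G\right) = -5 - \left(- G^{2} - \left(12 - 30\right) G\right) = -5 - \left(- G^{2} + 18 G\right) = -5 + \left(G^{2} - 18 G\right) = -5 + G^{2} - 18 G$)
$\frac{j{\left(-88 \right)}}{s{\left(-10 \right)} 203} = \frac{-5 + \left(-88\right)^{2} - -1584}{4 \cdot 203} = \frac{-5 + 7744 + 1584}{812} = 9323 \cdot \frac{1}{812} = \frac{9323}{812}$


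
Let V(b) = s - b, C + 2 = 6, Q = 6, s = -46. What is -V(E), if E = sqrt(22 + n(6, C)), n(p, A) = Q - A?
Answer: 46 + 2*sqrt(6) ≈ 50.899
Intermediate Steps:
C = 4 (C = -2 + 6 = 4)
n(p, A) = 6 - A
E = 2*sqrt(6) (E = sqrt(22 + (6 - 1*4)) = sqrt(22 + (6 - 4)) = sqrt(22 + 2) = sqrt(24) = 2*sqrt(6) ≈ 4.8990)
V(b) = -46 - b
-V(E) = -(-46 - 2*sqrt(6)) = 46 + 2*sqrt(6)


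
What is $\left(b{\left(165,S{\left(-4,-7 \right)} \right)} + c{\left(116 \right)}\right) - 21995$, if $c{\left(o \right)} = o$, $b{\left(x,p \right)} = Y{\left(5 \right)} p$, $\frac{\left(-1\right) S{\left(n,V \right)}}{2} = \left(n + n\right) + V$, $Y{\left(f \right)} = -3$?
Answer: $-21969$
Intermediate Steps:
$S{\left(n,V \right)} = - 4 n - 2 V$ ($S{\left(n,V \right)} = - 2 \left(\left(n + n\right) + V\right) = - 2 \left(2 n + V\right) = - 2 \left(V + 2 n\right) = - 4 n - 2 V$)
$b{\left(x,p \right)} = - 3 p$
$\left(b{\left(165,S{\left(-4,-7 \right)} \right)} + c{\left(116 \right)}\right) - 21995 = \left(- 3 \left(\left(-4\right) \left(-4\right) - -14\right) + 116\right) - 21995 = \left(- 3 \left(16 + 14\right) + 116\right) - 21995 = \left(\left(-3\right) 30 + 116\right) - 21995 = \left(-90 + 116\right) - 21995 = 26 - 21995 = -21969$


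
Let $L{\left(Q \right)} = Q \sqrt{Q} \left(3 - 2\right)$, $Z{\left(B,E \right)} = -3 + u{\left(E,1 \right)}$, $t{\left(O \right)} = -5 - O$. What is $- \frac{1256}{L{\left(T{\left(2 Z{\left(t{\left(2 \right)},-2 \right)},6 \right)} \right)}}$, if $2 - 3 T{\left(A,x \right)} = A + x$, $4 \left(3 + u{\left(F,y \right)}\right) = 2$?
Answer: $- \frac{3768 \sqrt{21}}{49} \approx -352.39$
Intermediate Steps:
$u{\left(F,y \right)} = - \frac{5}{2}$ ($u{\left(F,y \right)} = -3 + \frac{1}{4} \cdot 2 = -3 + \frac{1}{2} = - \frac{5}{2}$)
$Z{\left(B,E \right)} = - \frac{11}{2}$ ($Z{\left(B,E \right)} = -3 - \frac{5}{2} = - \frac{11}{2}$)
$T{\left(A,x \right)} = \frac{2}{3} - \frac{A}{3} - \frac{x}{3}$ ($T{\left(A,x \right)} = \frac{2}{3} - \frac{A + x}{3} = \frac{2}{3} - \left(\frac{A}{3} + \frac{x}{3}\right) = \frac{2}{3} - \frac{A}{3} - \frac{x}{3}$)
$L{\left(Q \right)} = Q^{\frac{3}{2}}$ ($L{\left(Q \right)} = Q^{\frac{3}{2}} \cdot 1 = Q^{\frac{3}{2}}$)
$- \frac{1256}{L{\left(T{\left(2 Z{\left(t{\left(2 \right)},-2 \right)},6 \right)} \right)}} = - \frac{1256}{\left(\frac{2}{3} - \frac{2 \left(- \frac{11}{2}\right)}{3} - 2\right)^{\frac{3}{2}}} = - \frac{1256}{\left(\frac{2}{3} - - \frac{11}{3} - 2\right)^{\frac{3}{2}}} = - \frac{1256}{\left(\frac{2}{3} + \frac{11}{3} - 2\right)^{\frac{3}{2}}} = - \frac{1256}{\left(\frac{7}{3}\right)^{\frac{3}{2}}} = - \frac{1256}{\frac{7}{9} \sqrt{21}} = - 1256 \frac{3 \sqrt{21}}{49} = - \frac{3768 \sqrt{21}}{49}$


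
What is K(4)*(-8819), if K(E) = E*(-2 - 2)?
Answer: 141104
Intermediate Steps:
K(E) = -4*E (K(E) = E*(-4) = -4*E)
K(4)*(-8819) = -4*4*(-8819) = -16*(-8819) = 141104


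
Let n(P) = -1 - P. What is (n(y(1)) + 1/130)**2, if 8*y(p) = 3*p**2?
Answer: 505521/270400 ≈ 1.8695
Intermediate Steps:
y(p) = 3*p**2/8 (y(p) = (3*p**2)/8 = 3*p**2/8)
(n(y(1)) + 1/130)**2 = ((-1 - 3*1**2/8) + 1/130)**2 = ((-1 - 3/8) + 1/130)**2 = (-11/8 + 1/130)**2 = (-711/520)**2 = 505521/270400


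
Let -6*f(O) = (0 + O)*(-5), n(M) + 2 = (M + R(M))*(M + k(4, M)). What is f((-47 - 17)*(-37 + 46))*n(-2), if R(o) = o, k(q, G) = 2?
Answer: 960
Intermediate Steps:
n(M) = -2 + 2*M*(2 + M) (n(M) = -2 + (M + M)*(M + 2) = -2 + (2*M)*(2 + M) = -2 + 2*M*(2 + M))
f(O) = 5*O/6 (f(O) = -(0 + O)*(-5)/6 = -O*(-5)/6 = -(-5)*O/6 = 5*O/6)
f((-47 - 17)*(-37 + 46))*n(-2) = (5*((-47 - 17)*(-37 + 46))/6)*(-2 + 2*(-2)² + 4*(-2)) = (5*(-64*9)/6)*(-2 + 2*4 - 8) = ((⅚)*(-576))*(-2 + 8 - 8) = -480*(-2) = 960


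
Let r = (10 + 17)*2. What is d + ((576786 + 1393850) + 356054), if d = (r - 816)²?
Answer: 2907334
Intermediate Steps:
r = 54 (r = 27*2 = 54)
d = 580644 (d = (54 - 816)² = (-762)² = 580644)
d + ((576786 + 1393850) + 356054) = 580644 + ((576786 + 1393850) + 356054) = 580644 + (1970636 + 356054) = 580644 + 2326690 = 2907334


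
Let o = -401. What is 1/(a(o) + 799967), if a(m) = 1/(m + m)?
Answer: 802/641573533 ≈ 1.2501e-6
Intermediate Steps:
a(m) = 1/(2*m)
1/(a(o) + 799967) = 1/((½)/(-401) + 799967) = 1/((½)*(-1/401) + 799967) = 1/(-1/802 + 799967) = 1/(641573533/802) = 802/641573533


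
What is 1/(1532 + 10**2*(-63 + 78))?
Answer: 1/3032 ≈ 0.00032982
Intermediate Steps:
1/(1532 + 10**2*(-63 + 78)) = 1/(1532 + 100*15) = 1/(1532 + 1500) = 1/3032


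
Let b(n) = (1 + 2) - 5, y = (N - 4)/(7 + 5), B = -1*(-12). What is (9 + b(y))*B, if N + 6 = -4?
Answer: 84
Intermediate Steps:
N = -10 (N = -6 - 4 = -10)
B = 12
y = -7/6 (y = (-10 - 4)/(7 + 5) = -14/12 = -14*1/12 = -7/6 ≈ -1.1667)
b(n) = -2 (b(n) = 3 - 5 = -2)
(9 + b(y))*B = (9 - 2)*12 = 7*12 = 84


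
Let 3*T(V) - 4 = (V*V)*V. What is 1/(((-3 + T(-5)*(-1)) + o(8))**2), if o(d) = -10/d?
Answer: 144/187489 ≈ 0.00076804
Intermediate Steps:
T(V) = 4/3 + V**3/3 (T(V) = 4/3 + ((V*V)*V)/3 = 4/3 + (V**2*V)/3 = 4/3 + V**3/3)
1/(((-3 + T(-5)*(-1)) + o(8))**2) = 1/(((-3 + (4/3 + (1/3)*(-5)**3)*(-1)) - 10/8)**2) = 1/(((-3 + (4/3 + (1/3)*(-125))*(-1)) - 10*1/8)**2) = 1/(((-3 + (4/3 - 125/3)*(-1)) - 5/4)**2) = 1/(((-3 - 121/3*(-1)) - 5/4)**2) = 1/(((-3 + 121/3) - 5/4)**2) = 1/((112/3 - 5/4)**2) = 1/((433/12)**2) = 1/(187489/144) = 144/187489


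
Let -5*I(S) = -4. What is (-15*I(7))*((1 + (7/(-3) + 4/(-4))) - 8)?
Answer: 124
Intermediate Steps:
I(S) = ⅘ (I(S) = -⅕*(-4) = ⅘)
(-15*I(7))*((1 + (7/(-3) + 4/(-4))) - 8) = (-15*⅘)*((1 + (7/(-3) + 4/(-4))) - 8) = -12*((1 + (7*(-⅓) + 4*(-¼))) - 8) = -12*((1 + (-7/3 - 1)) - 8) = -12*((1 - 10/3) - 8) = -12*(-7/3 - 8) = -12*(-31/3) = 124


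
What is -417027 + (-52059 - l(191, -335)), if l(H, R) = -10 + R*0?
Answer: -469076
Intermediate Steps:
l(H, R) = -10 (l(H, R) = -10 + 0 = -10)
-417027 + (-52059 - l(191, -335)) = -417027 + (-52059 - 1*(-10)) = -417027 + (-52059 + 10) = -417027 - 52049 = -469076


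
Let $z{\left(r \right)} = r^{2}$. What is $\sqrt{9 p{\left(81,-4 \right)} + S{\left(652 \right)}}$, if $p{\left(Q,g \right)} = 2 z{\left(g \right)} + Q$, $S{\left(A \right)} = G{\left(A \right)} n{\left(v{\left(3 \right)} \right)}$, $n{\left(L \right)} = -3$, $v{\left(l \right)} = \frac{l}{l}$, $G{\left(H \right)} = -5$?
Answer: $2 \sqrt{258} \approx 32.125$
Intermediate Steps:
$v{\left(l \right)} = 1$
$S{\left(A \right)} = 15$ ($S{\left(A \right)} = \left(-5\right) \left(-3\right) = 15$)
$p{\left(Q,g \right)} = Q + 2 g^{2}$ ($p{\left(Q,g \right)} = 2 g^{2} + Q = Q + 2 g^{2}$)
$\sqrt{9 p{\left(81,-4 \right)} + S{\left(652 \right)}} = \sqrt{9 \left(81 + 2 \left(-4\right)^{2}\right) + 15} = \sqrt{9 \left(81 + 2 \cdot 16\right) + 15} = \sqrt{9 \left(81 + 32\right) + 15} = \sqrt{9 \cdot 113 + 15} = \sqrt{1017 + 15} = \sqrt{1032} = 2 \sqrt{258}$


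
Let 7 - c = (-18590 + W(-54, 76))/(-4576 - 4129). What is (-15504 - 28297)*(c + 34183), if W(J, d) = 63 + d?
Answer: -13035418461699/8705 ≈ -1.4975e+9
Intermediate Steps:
c = 42484/8705 (c = 7 - (-18590 + (63 + 76))/(-4576 - 4129) = 7 - (-18590 + 139)/(-8705) = 7 - (-18451)*(-1)/8705 = 7 - 1*18451/8705 = 7 - 18451/8705 = 42484/8705 ≈ 4.8804)
(-15504 - 28297)*(c + 34183) = (-15504 - 28297)*(42484/8705 + 34183) = -43801*297605499/8705 = -13035418461699/8705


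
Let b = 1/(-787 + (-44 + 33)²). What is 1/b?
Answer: -666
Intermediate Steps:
b = -1/666 (b = 1/(-787 + (-11)²) = 1/(-787 + 121) = 1/(-666) = -1/666 ≈ -0.0015015)
1/b = 1/(-1/666) = -666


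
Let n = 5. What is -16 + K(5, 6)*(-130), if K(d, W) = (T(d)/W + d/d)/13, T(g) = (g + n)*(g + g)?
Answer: -578/3 ≈ -192.67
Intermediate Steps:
T(g) = 2*g*(5 + g) (T(g) = (g + 5)*(g + g) = (5 + g)*(2*g) = 2*g*(5 + g))
K(d, W) = 1/13 + 2*d*(5 + d)/(13*W) (K(d, W) = ((2*d*(5 + d))/W + d/d)/13 = (2*d*(5 + d)/W + 1)*(1/13) = (1 + 2*d*(5 + d)/W)*(1/13) = 1/13 + 2*d*(5 + d)/(13*W))
-16 + K(5, 6)*(-130) = -16 + ((1/13)*(6 + 2*5*(5 + 5))/6)*(-130) = -16 + ((1/13)*(1/6)*(6 + 2*5*10))*(-130) = -16 + ((1/13)*(1/6)*(6 + 100))*(-130) = -16 + ((1/13)*(1/6)*106)*(-130) = -16 + (53/39)*(-130) = -16 - 530/3 = -578/3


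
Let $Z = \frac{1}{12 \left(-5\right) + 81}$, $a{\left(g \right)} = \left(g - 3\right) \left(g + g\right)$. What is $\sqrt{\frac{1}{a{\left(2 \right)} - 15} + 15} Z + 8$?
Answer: $8 + \frac{2 \sqrt{1349}}{399} \approx 8.1841$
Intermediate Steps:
$a{\left(g \right)} = 2 g \left(-3 + g\right)$ ($a{\left(g \right)} = \left(-3 + g\right) 2 g = 2 g \left(-3 + g\right)$)
$Z = \frac{1}{21}$ ($Z = \frac{1}{-60 + 81} = \frac{1}{21} \approx 0.047619$)
$\sqrt{\frac{1}{a{\left(2 \right)} - 15} + 15} Z + 8 = \sqrt{\frac{1}{2 \cdot 2 \left(-3 + 2\right) - 15} + 15} \cdot \frac{1}{21} + 8 = \sqrt{\frac{1}{2 \cdot 2 \left(-1\right) - 15} + 15} \cdot \frac{1}{21} + 8 = \sqrt{\frac{1}{-4 - 15} + 15} \cdot \frac{1}{21} + 8 = \sqrt{\frac{1}{-19} + 15} \cdot \frac{1}{21} + 8 = \sqrt{- \frac{1}{19} + 15} \cdot \frac{1}{21} + 8 = \sqrt{\frac{284}{19}} \cdot \frac{1}{21} + 8 = \frac{2 \sqrt{1349}}{19} \cdot \frac{1}{21} + 8 = \frac{2 \sqrt{1349}}{399} + 8 = 8 + \frac{2 \sqrt{1349}}{399}$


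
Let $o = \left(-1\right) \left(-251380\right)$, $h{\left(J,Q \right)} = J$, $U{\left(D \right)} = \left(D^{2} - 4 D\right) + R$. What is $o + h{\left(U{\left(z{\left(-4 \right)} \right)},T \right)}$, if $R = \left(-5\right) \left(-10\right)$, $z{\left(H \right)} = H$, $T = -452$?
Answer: $251462$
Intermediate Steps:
$R = 50$
$U{\left(D \right)} = 50 + D^{2} - 4 D$ ($U{\left(D \right)} = \left(D^{2} - 4 D\right) + 50 = 50 + D^{2} - 4 D$)
$o = 251380$
$o + h{\left(U{\left(z{\left(-4 \right)} \right)},T \right)} = 251380 + \left(50 + \left(-4\right)^{2} - -16\right) = 251380 + \left(50 + 16 + 16\right) = 251380 + 82 = 251462$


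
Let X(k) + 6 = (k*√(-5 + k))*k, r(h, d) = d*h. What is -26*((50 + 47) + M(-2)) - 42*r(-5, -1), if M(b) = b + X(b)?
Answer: -2524 - 104*I*√7 ≈ -2524.0 - 275.16*I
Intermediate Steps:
X(k) = -6 + k²*√(-5 + k) (X(k) = -6 + (k*√(-5 + k))*k = -6 + k²*√(-5 + k))
M(b) = -6 + b + b²*√(-5 + b) (M(b) = b + (-6 + b²*√(-5 + b)) = -6 + b + b²*√(-5 + b))
-26*((50 + 47) + M(-2)) - 42*r(-5, -1) = -26*((50 + 47) + (-6 - 2 + (-2)²*√(-5 - 2))) - (-42)*(-5) = -26*(97 + (-6 - 2 + 4*√(-7))) - 42*5 = -26*(97 + (-6 - 2 + 4*(I*√7))) - 210 = -26*(97 + (-6 - 2 + 4*I*√7)) - 210 = -26*(97 + (-8 + 4*I*√7)) - 210 = -26*(89 + 4*I*√7) - 210 = (-2314 - 104*I*√7) - 210 = -2524 - 104*I*√7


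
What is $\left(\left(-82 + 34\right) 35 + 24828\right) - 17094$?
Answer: $6054$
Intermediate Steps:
$\left(\left(-82 + 34\right) 35 + 24828\right) - 17094 = \left(\left(-48\right) 35 + 24828\right) - 17094 = \left(-1680 + 24828\right) - 17094 = 23148 - 17094 = 6054$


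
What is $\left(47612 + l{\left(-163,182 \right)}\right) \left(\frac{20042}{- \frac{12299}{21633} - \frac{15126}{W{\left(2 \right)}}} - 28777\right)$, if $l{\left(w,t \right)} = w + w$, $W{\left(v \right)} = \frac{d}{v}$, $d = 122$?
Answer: $- \frac{12095591464322370}{8864081} \approx -1.3646 \cdot 10^{9}$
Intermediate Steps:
$W{\left(v \right)} = \frac{122}{v}$
$l{\left(w,t \right)} = 2 w$
$\left(47612 + l{\left(-163,182 \right)}\right) \left(\frac{20042}{- \frac{12299}{21633} - \frac{15126}{W{\left(2 \right)}}} - 28777\right) = \left(47612 + 2 \left(-163\right)\right) \left(\frac{20042}{- \frac{12299}{21633} - \frac{15126}{122 \cdot \frac{1}{2}}} - 28777\right) = \left(47612 - 326\right) \left(\frac{20042}{\left(-12299\right) \frac{1}{21633} - \frac{15126}{122 \cdot \frac{1}{2}}} - 28777\right) = 47286 \left(\frac{20042}{- \frac{12299}{21633} - \frac{15126}{61}} - 28777\right) = 47286 \left(\frac{20042}{- \frac{327970997}{1319613}} - 28777\right) = 47286 \left(20042 \left(- \frac{1319613}{327970997}\right) - 28777\right) = 47286 \left(- \frac{26447683746}{327970997} - 28777\right) = 47286 \left(- \frac{9464469064415}{327970997}\right) = - \frac{12095591464322370}{8864081}$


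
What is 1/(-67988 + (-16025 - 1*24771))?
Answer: -1/108784 ≈ -9.1925e-6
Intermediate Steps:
1/(-67988 + (-16025 - 1*24771)) = 1/(-67988 + (-16025 - 24771)) = 1/(-67988 - 40796) = 1/(-108784) = -1/108784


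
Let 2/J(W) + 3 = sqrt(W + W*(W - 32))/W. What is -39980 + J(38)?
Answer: -13393528/335 - 2*sqrt(266)/335 ≈ -39981.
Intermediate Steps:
J(W) = 2/(-3 + sqrt(W + W*(-32 + W))/W) (J(W) = 2/(-3 + sqrt(W + W*(W - 32))/W) = 2/(-3 + sqrt(W + W*(-32 + W))/W))
-39980 + J(38) = -39980 - 2*38/(-sqrt(38*(-31 + 38)) + 3*38) = -39980 - 2*38/(-sqrt(38*7) + 114) = -39980 - 2*38/(-sqrt(266) + 114) = -39980 - 2*38/(114 - sqrt(266)) = -39980 - 76/(114 - sqrt(266))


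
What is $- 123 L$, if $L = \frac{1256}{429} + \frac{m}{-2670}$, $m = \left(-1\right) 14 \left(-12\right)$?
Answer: $- \frac{22423228}{63635} \approx -352.37$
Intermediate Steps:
$m = 168$ ($m = \left(-14\right) \left(-12\right) = 168$)
$L = \frac{546908}{190905}$ ($L = \frac{1256}{429} + \frac{168}{-2670} = 1256 \cdot \frac{1}{429} + 168 \left(- \frac{1}{2670}\right) = \frac{1256}{429} - \frac{28}{445} = \frac{546908}{190905} \approx 2.8648$)
$- 123 L = \left(-123\right) \frac{546908}{190905} = - \frac{22423228}{63635}$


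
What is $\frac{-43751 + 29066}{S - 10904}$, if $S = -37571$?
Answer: $\frac{2937}{9695} \approx 0.30294$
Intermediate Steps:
$\frac{-43751 + 29066}{S - 10904} = \frac{-43751 + 29066}{-37571 - 10904} = - \frac{14685}{-48475} = \left(-14685\right) \left(- \frac{1}{48475}\right) = \frac{2937}{9695}$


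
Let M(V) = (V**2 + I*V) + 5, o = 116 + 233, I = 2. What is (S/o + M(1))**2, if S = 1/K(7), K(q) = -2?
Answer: 31169889/487204 ≈ 63.977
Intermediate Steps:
o = 349
M(V) = 5 + V**2 + 2*V (M(V) = (V**2 + 2*V) + 5 = 5 + V**2 + 2*V)
S = -1/2 (S = 1/(-2) = -1/2 ≈ -0.50000)
(S/o + M(1))**2 = (-1/2/349 + (5 + 1**2 + 2*1))**2 = (-1/2*1/349 + (5 + 1 + 2))**2 = (-1/698 + 8)**2 = (5583/698)**2 = 31169889/487204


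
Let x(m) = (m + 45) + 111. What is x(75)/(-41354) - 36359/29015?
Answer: -1510292551/1199886310 ≈ -1.2587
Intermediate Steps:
x(m) = 156 + m (x(m) = (45 + m) + 111 = 156 + m)
x(75)/(-41354) - 36359/29015 = (156 + 75)/(-41354) - 36359/29015 = 231*(-1/41354) - 36359*1/29015 = -231/41354 - 36359/29015 = -1510292551/1199886310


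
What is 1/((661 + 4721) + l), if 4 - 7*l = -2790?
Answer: 7/40468 ≈ 0.00017298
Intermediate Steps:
l = 2794/7 (l = 4/7 - ⅐*(-2790) = 4/7 + 2790/7 = 2794/7 ≈ 399.14)
1/((661 + 4721) + l) = 1/((661 + 4721) + 2794/7) = 1/(5382 + 2794/7) = 1/(40468/7) = 7/40468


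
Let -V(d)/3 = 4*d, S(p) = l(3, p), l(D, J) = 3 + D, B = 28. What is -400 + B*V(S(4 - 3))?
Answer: -2416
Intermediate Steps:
S(p) = 6 (S(p) = 3 + 3 = 6)
V(d) = -12*d
-400 + B*V(S(4 - 3)) = -400 + 28*(-12*6) = -400 + 28*(-72) = -400 - 2016 = -2416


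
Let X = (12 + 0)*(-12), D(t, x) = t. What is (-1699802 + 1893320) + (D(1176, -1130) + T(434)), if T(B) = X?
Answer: 194550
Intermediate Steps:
X = -144 (X = 12*(-12) = -144)
T(B) = -144
(-1699802 + 1893320) + (D(1176, -1130) + T(434)) = (-1699802 + 1893320) + (1176 - 144) = 193518 + 1032 = 194550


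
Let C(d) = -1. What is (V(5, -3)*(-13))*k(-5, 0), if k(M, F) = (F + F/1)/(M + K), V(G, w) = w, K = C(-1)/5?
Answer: 0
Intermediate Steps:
K = -⅕ (K = -1/5 = -1*⅕ = -⅕ ≈ -0.20000)
k(M, F) = 2*F/(-⅕ + M) (k(M, F) = (F + F/1)/(M - ⅕) = (F + F*1)/(-⅕ + M) = (F + F)/(-⅕ + M) = (2*F)/(-⅕ + M) = 2*F/(-⅕ + M))
(V(5, -3)*(-13))*k(-5, 0) = (-3*(-13))*(10*0/(-1 + 5*(-5))) = 39*(10*0/(-1 - 25)) = 39*(10*0/(-26)) = 39*(10*0*(-1/26)) = 39*0 = 0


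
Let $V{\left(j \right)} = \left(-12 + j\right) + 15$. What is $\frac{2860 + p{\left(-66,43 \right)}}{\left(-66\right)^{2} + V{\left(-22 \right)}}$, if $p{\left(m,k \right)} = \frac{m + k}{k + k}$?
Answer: $\frac{245937}{372982} \approx 0.65938$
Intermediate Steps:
$V{\left(j \right)} = 3 + j$
$p{\left(m,k \right)} = \frac{k + m}{2 k}$
$\frac{2860 + p{\left(-66,43 \right)}}{\left(-66\right)^{2} + V{\left(-22 \right)}} = \frac{2860 + \frac{43 - 66}{2 \cdot 43}}{\left(-66\right)^{2} + \left(3 - 22\right)} = \frac{2860 + \frac{1}{2} \cdot \frac{1}{43} \left(-23\right)}{4356 - 19} = \frac{2860 - \frac{23}{86}}{4337} = \frac{245937}{86} \cdot \frac{1}{4337} = \frac{245937}{372982}$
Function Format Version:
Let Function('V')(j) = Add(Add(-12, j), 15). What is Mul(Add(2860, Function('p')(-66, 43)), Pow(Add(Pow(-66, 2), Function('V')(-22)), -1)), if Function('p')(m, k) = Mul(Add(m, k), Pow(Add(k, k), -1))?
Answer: Rational(245937, 372982) ≈ 0.65938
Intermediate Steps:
Function('V')(j) = Add(3, j)
Function('p')(m, k) = Mul(Rational(1, 2), Pow(k, -1), Add(k, m)) (Function('p')(m, k) = Mul(Add(k, m), Pow(Mul(2, k), -1)) = Mul(Add(k, m), Mul(Rational(1, 2), Pow(k, -1))) = Mul(Rational(1, 2), Pow(k, -1), Add(k, m)))
Mul(Add(2860, Function('p')(-66, 43)), Pow(Add(Pow(-66, 2), Function('V')(-22)), -1)) = Mul(Add(2860, Mul(Rational(1, 2), Pow(43, -1), Add(43, -66))), Pow(Add(Pow(-66, 2), Add(3, -22)), -1)) = Mul(Add(2860, Mul(Rational(1, 2), Rational(1, 43), -23)), Pow(Add(4356, -19), -1)) = Mul(Add(2860, Rational(-23, 86)), Pow(4337, -1)) = Mul(Rational(245937, 86), Rational(1, 4337)) = Rational(245937, 372982)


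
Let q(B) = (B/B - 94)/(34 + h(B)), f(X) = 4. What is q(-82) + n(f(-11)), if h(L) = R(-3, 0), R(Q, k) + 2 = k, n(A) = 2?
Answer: -29/32 ≈ -0.90625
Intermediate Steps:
R(Q, k) = -2 + k
h(L) = -2 (h(L) = -2 + 0 = -2)
q(B) = -93/32 (q(B) = (B/B - 94)/(34 - 2) = (1 - 94)/32 = -93*1/32 = -93/32)
q(-82) + n(f(-11)) = -93/32 + 2 = -29/32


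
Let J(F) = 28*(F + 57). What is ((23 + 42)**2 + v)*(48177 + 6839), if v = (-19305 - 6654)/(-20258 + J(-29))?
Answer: 174154436644/749 ≈ 2.3252e+8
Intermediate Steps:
J(F) = 1596 + 28*F (J(F) = 28*(57 + F) = 1596 + 28*F)
v = 25959/19474 (v = (-19305 - 6654)/(-20258 + (1596 + 28*(-29))) = -25959/(-20258 + (1596 - 812)) = -25959/(-20258 + 784) = -25959/(-19474) = -25959*(-1/19474) = 25959/19474 ≈ 1.3330)
((23 + 42)**2 + v)*(48177 + 6839) = ((23 + 42)**2 + 25959/19474)*(48177 + 6839) = (65**2 + 25959/19474)*55016 = (4225 + 25959/19474)*55016 = (82303609/19474)*55016 = 174154436644/749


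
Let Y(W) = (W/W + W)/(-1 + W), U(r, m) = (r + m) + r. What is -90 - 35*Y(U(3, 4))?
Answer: -1195/9 ≈ -132.78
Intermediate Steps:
U(r, m) = m + 2*r (U(r, m) = (m + r) + r = m + 2*r)
Y(W) = (1 + W)/(-1 + W)
-90 - 35*Y(U(3, 4)) = -90 - 35*(1 + (4 + 2*3))/(-1 + (4 + 2*3)) = -90 - 35*(1 + (4 + 6))/(-1 + (4 + 6)) = -90 - 35*(1 + 10)/(-1 + 10) = -90 - 35*11/9 = -90 - 385/9 = -1195/9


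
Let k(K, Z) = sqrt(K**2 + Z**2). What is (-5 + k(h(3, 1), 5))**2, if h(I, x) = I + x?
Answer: (5 - sqrt(41))**2 ≈ 1.9688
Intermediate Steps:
(-5 + k(h(3, 1), 5))**2 = (-5 + sqrt((3 + 1)**2 + 5**2))**2 = (-5 + sqrt(4**2 + 25))**2 = (-5 + sqrt(16 + 25))**2 = (-5 + sqrt(41))**2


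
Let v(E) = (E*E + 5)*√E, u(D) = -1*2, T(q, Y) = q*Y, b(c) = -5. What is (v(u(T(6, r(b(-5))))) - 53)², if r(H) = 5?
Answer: 2647 - 954*I*√2 ≈ 2647.0 - 1349.2*I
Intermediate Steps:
T(q, Y) = Y*q
u(D) = -2
v(E) = √E*(5 + E²) (v(E) = (E² + 5)*√E = (5 + E²)*√E = √E*(5 + E²))
(v(u(T(6, r(b(-5))))) - 53)² = (√(-2)*(5 + (-2)²) - 53)² = ((I*√2)*(5 + 4) - 53)² = ((I*√2)*9 - 53)² = (9*I*√2 - 53)² = (-53 + 9*I*√2)²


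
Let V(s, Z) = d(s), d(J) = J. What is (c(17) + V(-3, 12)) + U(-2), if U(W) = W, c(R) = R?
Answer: 12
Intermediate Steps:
V(s, Z) = s
(c(17) + V(-3, 12)) + U(-2) = (17 - 3) - 2 = 14 - 2 = 12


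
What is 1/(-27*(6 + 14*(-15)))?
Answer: 1/5508 ≈ 0.00018155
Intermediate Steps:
1/(-27*(6 + 14*(-15))) = 1/(-27*(6 - 210)) = 1/(-27*(-204)) = 1/5508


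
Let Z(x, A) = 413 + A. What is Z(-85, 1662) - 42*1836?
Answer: -75037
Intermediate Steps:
Z(-85, 1662) - 42*1836 = (413 + 1662) - 42*1836 = 2075 - 77112 = -75037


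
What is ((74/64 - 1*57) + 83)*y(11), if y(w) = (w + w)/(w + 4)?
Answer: 9559/240 ≈ 39.829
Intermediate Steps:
y(w) = 2*w/(4 + w) (y(w) = (2*w)/(4 + w) = 2*w/(4 + w))
((74/64 - 1*57) + 83)*y(11) = ((74/64 - 1*57) + 83)*(2*11/(4 + 11)) = ((74*(1/64) - 57) + 83)*(2*11/15) = ((37/32 - 57) + 83)*(2*11*(1/15)) = (-1787/32 + 83)*(22/15) = (869/32)*(22/15) = 9559/240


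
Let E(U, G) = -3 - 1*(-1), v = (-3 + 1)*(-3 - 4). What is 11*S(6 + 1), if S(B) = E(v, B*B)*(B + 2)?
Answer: -198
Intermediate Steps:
v = 14 (v = -2*(-7) = 14)
E(U, G) = -2 (E(U, G) = -3 + 1 = -2)
S(B) = -4 - 2*B (S(B) = -2*(B + 2) = -2*(2 + B) = -4 - 2*B)
11*S(6 + 1) = 11*(-4 - 2*(6 + 1)) = 11*(-4 - 2*7) = 11*(-4 - 14) = 11*(-18) = -198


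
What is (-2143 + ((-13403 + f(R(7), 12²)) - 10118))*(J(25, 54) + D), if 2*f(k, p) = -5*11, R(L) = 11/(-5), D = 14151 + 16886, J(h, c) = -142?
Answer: -1587477785/2 ≈ -7.9374e+8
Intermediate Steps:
D = 31037
R(L) = -11/5 (R(L) = 11*(-⅕) = -11/5)
f(k, p) = -55/2 (f(k, p) = (-5*11)/2 = (½)*(-55) = -55/2)
(-2143 + ((-13403 + f(R(7), 12²)) - 10118))*(J(25, 54) + D) = (-2143 + ((-13403 - 55/2) - 10118))*(-142 + 31037) = (-2143 + (-26861/2 - 10118))*30895 = (-2143 - 47097/2)*30895 = -51383/2*30895 = -1587477785/2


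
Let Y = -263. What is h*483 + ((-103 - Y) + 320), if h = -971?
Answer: -468513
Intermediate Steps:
h*483 + ((-103 - Y) + 320) = -971*483 + ((-103 - 1*(-263)) + 320) = -468993 + ((-103 + 263) + 320) = -468993 + (160 + 320) = -468993 + 480 = -468513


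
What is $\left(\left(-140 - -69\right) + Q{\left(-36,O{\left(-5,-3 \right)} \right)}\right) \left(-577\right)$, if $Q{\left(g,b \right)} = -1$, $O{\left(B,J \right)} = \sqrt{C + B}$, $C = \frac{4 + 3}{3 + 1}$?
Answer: $41544$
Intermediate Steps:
$C = \frac{7}{4} \approx 1.75$
$O{\left(B,J \right)} = \sqrt{\frac{7}{4} + B}$
$\left(\left(-140 - -69\right) + Q{\left(-36,O{\left(-5,-3 \right)} \right)}\right) \left(-577\right) = \left(\left(-140 - -69\right) - 1\right) \left(-577\right) = \left(\left(-140 + 69\right) - 1\right) \left(-577\right) = \left(-71 - 1\right) \left(-577\right) = \left(-72\right) \left(-577\right) = 41544$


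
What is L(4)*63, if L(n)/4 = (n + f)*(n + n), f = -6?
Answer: -4032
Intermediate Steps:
L(n) = 8*n*(-6 + n) (L(n) = 4*((n - 6)*(n + n)) = 4*((-6 + n)*(2*n)) = 4*(2*n*(-6 + n)) = 8*n*(-6 + n))
L(4)*63 = (8*4*(-6 + 4))*63 = (8*4*(-2))*63 = -64*63 = -4032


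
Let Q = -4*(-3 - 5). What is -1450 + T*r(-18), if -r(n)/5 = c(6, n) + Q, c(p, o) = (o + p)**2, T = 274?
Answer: -242570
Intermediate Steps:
Q = 32 (Q = -4*(-8) = 32)
r(n) = -160 - 5*(6 + n)**2 (r(n) = -5*((n + 6)**2 + 32) = -5*((6 + n)**2 + 32) = -5*(32 + (6 + n)**2) = -160 - 5*(6 + n)**2)
-1450 + T*r(-18) = -1450 + 274*(-160 - 5*(6 - 18)**2) = -1450 + 274*(-160 - 5*(-12)**2) = -1450 + 274*(-160 - 5*144) = -1450 + 274*(-160 - 720) = -1450 + 274*(-880) = -1450 - 241120 = -242570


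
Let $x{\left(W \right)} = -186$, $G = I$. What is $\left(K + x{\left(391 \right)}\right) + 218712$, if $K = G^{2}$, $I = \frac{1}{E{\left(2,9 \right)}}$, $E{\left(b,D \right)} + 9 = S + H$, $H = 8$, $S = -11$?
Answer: $\frac{31467745}{144} \approx 2.1853 \cdot 10^{5}$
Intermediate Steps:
$E{\left(b,D \right)} = -12$ ($E{\left(b,D \right)} = -9 + \left(-11 + 8\right) = -9 - 3 = -12$)
$I = - \frac{1}{12}$ ($I = \frac{1}{-12} = - \frac{1}{12} \approx -0.083333$)
$G = - \frac{1}{12} \approx -0.083333$
$K = \frac{1}{144}$ ($K = \left(- \frac{1}{12}\right)^{2} = \frac{1}{144} \approx 0.0069444$)
$\left(K + x{\left(391 \right)}\right) + 218712 = \left(\frac{1}{144} - 186\right) + 218712 = - \frac{26783}{144} + 218712 = \frac{31467745}{144}$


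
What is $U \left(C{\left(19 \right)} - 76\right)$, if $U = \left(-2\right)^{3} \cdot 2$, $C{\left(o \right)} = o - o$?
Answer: $1216$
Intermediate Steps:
$C{\left(o \right)} = 0$
$U = -16$ ($U = \left(-8\right) 2 = -16$)
$U \left(C{\left(19 \right)} - 76\right) = - 16 \left(0 - 76\right) = \left(-16\right) \left(-76\right) = 1216$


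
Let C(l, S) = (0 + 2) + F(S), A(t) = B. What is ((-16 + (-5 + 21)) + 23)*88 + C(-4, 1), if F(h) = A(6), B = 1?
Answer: 2027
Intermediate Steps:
A(t) = 1
F(h) = 1
C(l, S) = 3 (C(l, S) = (0 + 2) + 1 = 2 + 1 = 3)
((-16 + (-5 + 21)) + 23)*88 + C(-4, 1) = ((-16 + (-5 + 21)) + 23)*88 + 3 = ((-16 + 16) + 23)*88 + 3 = (0 + 23)*88 + 3 = 23*88 + 3 = 2024 + 3 = 2027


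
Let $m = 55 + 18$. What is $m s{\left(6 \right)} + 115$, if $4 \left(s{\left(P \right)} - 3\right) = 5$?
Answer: $\frac{1701}{4} \approx 425.25$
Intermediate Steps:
$s{\left(P \right)} = \frac{17}{4}$ ($s{\left(P \right)} = 3 + \frac{1}{4} \cdot 5 = 3 + \frac{5}{4} = \frac{17}{4}$)
$m = 73$
$m s{\left(6 \right)} + 115 = 73 \cdot \frac{17}{4} + 115 = \frac{1241}{4} + 115 = \frac{1701}{4}$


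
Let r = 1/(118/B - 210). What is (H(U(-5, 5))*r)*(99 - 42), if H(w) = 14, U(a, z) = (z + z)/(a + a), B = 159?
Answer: -63441/16636 ≈ -3.8135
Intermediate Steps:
U(a, z) = z/a (U(a, z) = (2*z)/((2*a)) = (2*z)*(1/(2*a)) = z/a)
r = -159/33272 (r = 1/(118/159 - 210) = 1/(-33272/159) = -159/33272 ≈ -0.0047788)
(H(U(-5, 5))*r)*(99 - 42) = (14*(-159/33272))*(99 - 42) = -1113/16636*57 = -63441/16636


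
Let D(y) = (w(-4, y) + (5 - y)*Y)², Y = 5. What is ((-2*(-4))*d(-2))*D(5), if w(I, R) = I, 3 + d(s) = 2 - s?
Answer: 128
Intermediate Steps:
d(s) = -1 - s (d(s) = -3 + (2 - s) = -1 - s)
D(y) = (21 - 5*y)² (D(y) = (-4 + (5 - y)*5)² = (-4 + (25 - 5*y))² = (21 - 5*y)²)
((-2*(-4))*d(-2))*D(5) = ((-2*(-4))*(-1 - 1*(-2)))*(-21 + 5*5)² = (8*(-1 + 2))*(-21 + 25)² = (8*1)*4² = 8*16 = 128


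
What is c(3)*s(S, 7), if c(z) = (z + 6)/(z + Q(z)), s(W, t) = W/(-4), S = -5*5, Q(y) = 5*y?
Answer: 25/8 ≈ 3.1250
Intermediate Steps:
S = -25
s(W, t) = -W/4 (s(W, t) = W*(-¼) = -W/4)
c(z) = (6 + z)/(6*z) (c(z) = (z + 6)/(z + 5*z) = (6 + z)/((6*z)) = (6 + z)*(1/(6*z)) = (6 + z)/(6*z))
c(3)*s(S, 7) = ((⅙)*(6 + 3)/3)*(-¼*(-25)) = ((⅙)*(⅓)*9)*(25/4) = (½)*(25/4) = 25/8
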